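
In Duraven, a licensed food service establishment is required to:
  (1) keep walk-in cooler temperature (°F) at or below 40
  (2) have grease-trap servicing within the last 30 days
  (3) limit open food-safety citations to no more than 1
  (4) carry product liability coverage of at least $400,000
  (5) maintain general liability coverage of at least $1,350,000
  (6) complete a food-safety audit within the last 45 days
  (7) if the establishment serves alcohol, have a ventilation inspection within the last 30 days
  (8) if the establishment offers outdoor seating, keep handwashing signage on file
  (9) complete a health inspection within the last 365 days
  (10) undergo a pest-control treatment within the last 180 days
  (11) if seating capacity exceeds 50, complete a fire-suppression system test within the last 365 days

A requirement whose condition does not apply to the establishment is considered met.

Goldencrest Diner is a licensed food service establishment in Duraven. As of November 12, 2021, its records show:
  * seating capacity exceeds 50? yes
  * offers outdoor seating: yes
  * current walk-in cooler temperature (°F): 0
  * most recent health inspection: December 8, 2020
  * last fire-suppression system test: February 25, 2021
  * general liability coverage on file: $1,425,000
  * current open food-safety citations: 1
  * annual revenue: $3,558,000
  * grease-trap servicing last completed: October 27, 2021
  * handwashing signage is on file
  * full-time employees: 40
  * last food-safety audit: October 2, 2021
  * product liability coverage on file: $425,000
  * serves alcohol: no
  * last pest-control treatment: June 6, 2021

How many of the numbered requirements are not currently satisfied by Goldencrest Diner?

1. walk-in cooler temperature (°F) 0 ≤ 40 → met
2. grease-trap servicing 16 days ago vs limit 30 → met
3. open food-safety citations 1 ≤ 1 → met
4. product liability coverage $425,000 ≥ $400,000 → met
5. general liability coverage $1,425,000 ≥ $1,350,000 → met
6. food-safety audit 41 days ago vs limit 45 → met
7. condition 'serves alcohol' does not hold → requirement n/a → met
8. condition 'offers outdoor seating' holds; handwashing signage present → met
9. health inspection 339 days ago vs limit 365 → met
10. pest-control treatment 159 days ago vs limit 180 → met
11. condition 'seating capacity exceeds 50' holds; fire-suppression system test 260 days ago vs limit 365 → met
Not met: 0 of 11

0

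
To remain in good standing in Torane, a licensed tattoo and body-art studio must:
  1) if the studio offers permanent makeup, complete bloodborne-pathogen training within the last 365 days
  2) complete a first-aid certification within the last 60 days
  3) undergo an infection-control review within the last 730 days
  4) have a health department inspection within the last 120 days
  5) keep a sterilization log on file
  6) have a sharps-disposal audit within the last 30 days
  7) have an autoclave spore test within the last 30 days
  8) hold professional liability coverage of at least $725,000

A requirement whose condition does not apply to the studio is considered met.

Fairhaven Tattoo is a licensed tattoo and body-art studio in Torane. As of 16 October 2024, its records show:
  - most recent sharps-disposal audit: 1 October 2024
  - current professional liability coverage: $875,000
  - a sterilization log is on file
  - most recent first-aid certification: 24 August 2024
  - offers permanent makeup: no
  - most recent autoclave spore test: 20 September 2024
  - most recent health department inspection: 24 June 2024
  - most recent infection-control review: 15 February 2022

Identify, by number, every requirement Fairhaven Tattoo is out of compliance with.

1. condition 'offers permanent makeup' does not hold → requirement n/a → met
2. first-aid certification 53 days ago vs limit 60 → met
3. infection-control review 974 days ago vs limit 730 → not met
4. health department inspection 114 days ago vs limit 120 → met
5. sterilization log present → met
6. sharps-disposal audit 15 days ago vs limit 30 → met
7. autoclave spore test 26 days ago vs limit 30 → met
8. professional liability coverage $875,000 ≥ $725,000 → met
Not met: 3

3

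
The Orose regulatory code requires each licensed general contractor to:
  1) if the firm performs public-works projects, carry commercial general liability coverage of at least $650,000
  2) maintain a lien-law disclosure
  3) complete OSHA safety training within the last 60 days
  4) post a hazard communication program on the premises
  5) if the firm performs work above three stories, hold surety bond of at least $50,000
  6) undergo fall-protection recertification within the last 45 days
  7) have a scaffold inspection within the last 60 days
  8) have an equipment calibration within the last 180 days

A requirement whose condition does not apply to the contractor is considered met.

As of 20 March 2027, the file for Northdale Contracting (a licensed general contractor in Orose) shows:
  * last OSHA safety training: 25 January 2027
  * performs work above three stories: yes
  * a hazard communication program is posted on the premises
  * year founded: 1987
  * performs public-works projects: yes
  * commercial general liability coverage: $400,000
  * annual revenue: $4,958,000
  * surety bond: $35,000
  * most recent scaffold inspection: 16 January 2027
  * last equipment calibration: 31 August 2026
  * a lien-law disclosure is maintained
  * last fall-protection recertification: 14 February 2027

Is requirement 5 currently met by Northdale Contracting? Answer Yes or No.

5. condition 'performs work above three stories' holds; surety bond $35,000 < $50,000 → not met

No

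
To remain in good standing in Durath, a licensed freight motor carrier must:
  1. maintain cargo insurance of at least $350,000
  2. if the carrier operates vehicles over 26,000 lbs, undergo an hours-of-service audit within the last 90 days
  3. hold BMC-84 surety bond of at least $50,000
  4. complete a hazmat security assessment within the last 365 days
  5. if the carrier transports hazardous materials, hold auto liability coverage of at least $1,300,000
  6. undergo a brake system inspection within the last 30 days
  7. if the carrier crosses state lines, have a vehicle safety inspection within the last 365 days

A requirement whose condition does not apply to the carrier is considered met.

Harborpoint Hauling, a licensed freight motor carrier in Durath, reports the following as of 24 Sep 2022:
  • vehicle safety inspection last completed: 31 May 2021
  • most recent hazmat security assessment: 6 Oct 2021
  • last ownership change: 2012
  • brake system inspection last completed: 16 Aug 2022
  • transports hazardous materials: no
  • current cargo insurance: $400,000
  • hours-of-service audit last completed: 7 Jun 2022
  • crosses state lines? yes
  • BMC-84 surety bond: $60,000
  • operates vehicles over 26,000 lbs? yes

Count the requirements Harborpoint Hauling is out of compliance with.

1. cargo insurance $400,000 ≥ $350,000 → met
2. condition 'operates vehicles over 26,000 lbs' holds; hours-of-service audit 109 days ago vs limit 90 → not met
3. BMC-84 surety bond $60,000 ≥ $50,000 → met
4. hazmat security assessment 353 days ago vs limit 365 → met
5. condition 'transports hazardous materials' does not hold → requirement n/a → met
6. brake system inspection 39 days ago vs limit 30 → not met
7. condition 'crosses state lines' holds; vehicle safety inspection 481 days ago vs limit 365 → not met
Not met: 3 of 7

3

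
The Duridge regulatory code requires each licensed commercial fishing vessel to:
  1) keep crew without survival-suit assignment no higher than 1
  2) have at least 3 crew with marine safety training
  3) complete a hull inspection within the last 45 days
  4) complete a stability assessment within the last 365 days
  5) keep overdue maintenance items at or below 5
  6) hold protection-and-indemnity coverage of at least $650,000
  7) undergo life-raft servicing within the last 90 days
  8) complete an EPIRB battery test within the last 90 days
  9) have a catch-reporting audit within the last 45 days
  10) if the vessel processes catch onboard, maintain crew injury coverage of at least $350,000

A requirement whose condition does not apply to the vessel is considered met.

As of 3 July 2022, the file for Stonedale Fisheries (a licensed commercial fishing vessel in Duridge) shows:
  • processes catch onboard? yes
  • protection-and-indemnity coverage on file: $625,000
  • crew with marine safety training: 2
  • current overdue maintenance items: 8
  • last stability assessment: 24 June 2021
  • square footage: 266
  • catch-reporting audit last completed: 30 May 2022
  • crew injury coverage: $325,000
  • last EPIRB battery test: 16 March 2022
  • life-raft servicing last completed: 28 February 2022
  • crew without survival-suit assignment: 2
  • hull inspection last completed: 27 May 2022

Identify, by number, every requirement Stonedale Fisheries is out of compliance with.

1, 2, 4, 5, 6, 7, 8, 10

1. crew without survival-suit assignment 2 > 1 → not met
2. crew with marine safety training 2 < 3 → not met
3. hull inspection 37 days ago vs limit 45 → met
4. stability assessment 374 days ago vs limit 365 → not met
5. overdue maintenance items 8 > 5 → not met
6. protection-and-indemnity coverage $625,000 < $650,000 → not met
7. life-raft servicing 125 days ago vs limit 90 → not met
8. EPIRB battery test 109 days ago vs limit 90 → not met
9. catch-reporting audit 34 days ago vs limit 45 → met
10. condition 'processes catch onboard' holds; crew injury coverage $325,000 < $350,000 → not met
Not met: 1, 2, 4, 5, 6, 7, 8, 10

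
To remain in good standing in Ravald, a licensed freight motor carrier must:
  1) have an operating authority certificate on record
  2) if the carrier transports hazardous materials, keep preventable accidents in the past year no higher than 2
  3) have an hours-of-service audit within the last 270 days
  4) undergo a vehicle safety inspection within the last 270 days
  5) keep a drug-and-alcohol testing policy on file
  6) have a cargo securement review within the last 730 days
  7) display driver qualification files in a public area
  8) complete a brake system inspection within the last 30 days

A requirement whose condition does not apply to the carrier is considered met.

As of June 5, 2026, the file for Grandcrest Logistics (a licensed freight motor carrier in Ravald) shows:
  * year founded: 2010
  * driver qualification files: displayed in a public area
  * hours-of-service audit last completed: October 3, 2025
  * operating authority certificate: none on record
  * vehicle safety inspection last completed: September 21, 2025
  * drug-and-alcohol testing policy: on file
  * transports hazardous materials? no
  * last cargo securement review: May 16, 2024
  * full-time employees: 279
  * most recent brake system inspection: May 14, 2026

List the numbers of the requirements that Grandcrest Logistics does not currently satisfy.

1. operating authority certificate absent → not met
2. condition 'transports hazardous materials' does not hold → requirement n/a → met
3. hours-of-service audit 245 days ago vs limit 270 → met
4. vehicle safety inspection 257 days ago vs limit 270 → met
5. drug-and-alcohol testing policy present → met
6. cargo securement review 750 days ago vs limit 730 → not met
7. driver qualification files present → met
8. brake system inspection 22 days ago vs limit 30 → met
Not met: 1, 6

1, 6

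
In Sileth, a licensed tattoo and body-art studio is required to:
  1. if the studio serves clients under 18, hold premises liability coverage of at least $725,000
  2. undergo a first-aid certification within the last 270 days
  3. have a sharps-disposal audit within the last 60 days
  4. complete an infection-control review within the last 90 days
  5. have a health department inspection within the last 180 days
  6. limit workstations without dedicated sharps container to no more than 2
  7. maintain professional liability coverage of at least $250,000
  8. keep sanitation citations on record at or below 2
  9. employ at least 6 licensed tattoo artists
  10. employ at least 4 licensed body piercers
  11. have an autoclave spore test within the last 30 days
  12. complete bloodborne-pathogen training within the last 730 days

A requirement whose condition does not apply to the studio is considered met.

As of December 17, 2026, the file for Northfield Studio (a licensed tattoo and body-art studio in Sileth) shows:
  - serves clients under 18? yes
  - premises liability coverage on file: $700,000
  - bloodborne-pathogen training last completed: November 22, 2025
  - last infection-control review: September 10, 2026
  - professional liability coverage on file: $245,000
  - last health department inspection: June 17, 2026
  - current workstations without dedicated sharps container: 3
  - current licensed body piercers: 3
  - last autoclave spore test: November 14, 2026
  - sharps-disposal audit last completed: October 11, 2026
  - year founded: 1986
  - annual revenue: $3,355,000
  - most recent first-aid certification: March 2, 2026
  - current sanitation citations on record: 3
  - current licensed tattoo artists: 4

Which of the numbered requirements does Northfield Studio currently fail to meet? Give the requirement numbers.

1. condition 'serves clients under 18' holds; premises liability coverage $700,000 < $725,000 → not met
2. first-aid certification 290 days ago vs limit 270 → not met
3. sharps-disposal audit 67 days ago vs limit 60 → not met
4. infection-control review 98 days ago vs limit 90 → not met
5. health department inspection 183 days ago vs limit 180 → not met
6. workstations without dedicated sharps container 3 > 2 → not met
7. professional liability coverage $245,000 < $250,000 → not met
8. sanitation citations on record 3 > 2 → not met
9. licensed tattoo artists 4 < 6 → not met
10. licensed body piercers 3 < 4 → not met
11. autoclave spore test 33 days ago vs limit 30 → not met
12. bloodborne-pathogen training 390 days ago vs limit 730 → met
Not met: 1, 2, 3, 4, 5, 6, 7, 8, 9, 10, 11

1, 2, 3, 4, 5, 6, 7, 8, 9, 10, 11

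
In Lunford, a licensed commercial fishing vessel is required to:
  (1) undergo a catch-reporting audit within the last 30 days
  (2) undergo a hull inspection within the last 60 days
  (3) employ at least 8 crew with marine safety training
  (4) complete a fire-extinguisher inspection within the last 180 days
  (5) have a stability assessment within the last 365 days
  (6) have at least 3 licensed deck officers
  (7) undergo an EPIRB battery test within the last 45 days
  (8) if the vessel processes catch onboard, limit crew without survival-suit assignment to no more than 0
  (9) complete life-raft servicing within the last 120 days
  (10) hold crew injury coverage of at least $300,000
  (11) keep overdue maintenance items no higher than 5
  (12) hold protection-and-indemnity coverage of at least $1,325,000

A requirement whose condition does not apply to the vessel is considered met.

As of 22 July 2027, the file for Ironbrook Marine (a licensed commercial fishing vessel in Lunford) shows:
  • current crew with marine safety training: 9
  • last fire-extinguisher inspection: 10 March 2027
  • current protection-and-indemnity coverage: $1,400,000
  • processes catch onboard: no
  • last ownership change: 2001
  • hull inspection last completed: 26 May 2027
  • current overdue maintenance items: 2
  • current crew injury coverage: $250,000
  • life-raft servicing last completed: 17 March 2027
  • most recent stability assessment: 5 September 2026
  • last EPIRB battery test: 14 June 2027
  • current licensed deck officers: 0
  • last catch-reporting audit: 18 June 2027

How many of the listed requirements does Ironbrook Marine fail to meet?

4

1. catch-reporting audit 34 days ago vs limit 30 → not met
2. hull inspection 57 days ago vs limit 60 → met
3. crew with marine safety training 9 ≥ 8 → met
4. fire-extinguisher inspection 134 days ago vs limit 180 → met
5. stability assessment 320 days ago vs limit 365 → met
6. licensed deck officers 0 < 3 → not met
7. EPIRB battery test 38 days ago vs limit 45 → met
8. condition 'processes catch onboard' does not hold → requirement n/a → met
9. life-raft servicing 127 days ago vs limit 120 → not met
10. crew injury coverage $250,000 < $300,000 → not met
11. overdue maintenance items 2 ≤ 5 → met
12. protection-and-indemnity coverage $1,400,000 ≥ $1,325,000 → met
Not met: 4 of 12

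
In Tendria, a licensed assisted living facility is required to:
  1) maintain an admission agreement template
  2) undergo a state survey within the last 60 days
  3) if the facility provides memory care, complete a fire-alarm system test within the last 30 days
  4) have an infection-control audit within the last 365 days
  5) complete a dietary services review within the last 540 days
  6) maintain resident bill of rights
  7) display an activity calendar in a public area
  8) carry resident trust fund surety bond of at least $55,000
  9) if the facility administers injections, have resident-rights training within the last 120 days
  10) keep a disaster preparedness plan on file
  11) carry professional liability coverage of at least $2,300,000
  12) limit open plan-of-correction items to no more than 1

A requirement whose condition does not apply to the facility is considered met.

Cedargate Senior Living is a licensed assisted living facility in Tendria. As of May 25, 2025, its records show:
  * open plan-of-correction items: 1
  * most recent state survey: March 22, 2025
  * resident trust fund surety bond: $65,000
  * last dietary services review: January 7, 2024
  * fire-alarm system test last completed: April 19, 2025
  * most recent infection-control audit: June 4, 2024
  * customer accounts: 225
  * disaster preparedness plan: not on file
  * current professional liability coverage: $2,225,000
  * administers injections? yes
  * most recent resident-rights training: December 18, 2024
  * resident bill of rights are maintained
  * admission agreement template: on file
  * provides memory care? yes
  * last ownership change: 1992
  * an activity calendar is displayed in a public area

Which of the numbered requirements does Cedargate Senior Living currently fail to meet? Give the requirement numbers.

1. admission agreement template present → met
2. state survey 64 days ago vs limit 60 → not met
3. condition 'provides memory care' holds; fire-alarm system test 36 days ago vs limit 30 → not met
4. infection-control audit 355 days ago vs limit 365 → met
5. dietary services review 504 days ago vs limit 540 → met
6. resident bill of rights present → met
7. activity calendar present → met
8. resident trust fund surety bond $65,000 ≥ $55,000 → met
9. condition 'administers injections' holds; resident-rights training 158 days ago vs limit 120 → not met
10. disaster preparedness plan absent → not met
11. professional liability coverage $2,225,000 < $2,300,000 → not met
12. open plan-of-correction items 1 ≤ 1 → met
Not met: 2, 3, 9, 10, 11

2, 3, 9, 10, 11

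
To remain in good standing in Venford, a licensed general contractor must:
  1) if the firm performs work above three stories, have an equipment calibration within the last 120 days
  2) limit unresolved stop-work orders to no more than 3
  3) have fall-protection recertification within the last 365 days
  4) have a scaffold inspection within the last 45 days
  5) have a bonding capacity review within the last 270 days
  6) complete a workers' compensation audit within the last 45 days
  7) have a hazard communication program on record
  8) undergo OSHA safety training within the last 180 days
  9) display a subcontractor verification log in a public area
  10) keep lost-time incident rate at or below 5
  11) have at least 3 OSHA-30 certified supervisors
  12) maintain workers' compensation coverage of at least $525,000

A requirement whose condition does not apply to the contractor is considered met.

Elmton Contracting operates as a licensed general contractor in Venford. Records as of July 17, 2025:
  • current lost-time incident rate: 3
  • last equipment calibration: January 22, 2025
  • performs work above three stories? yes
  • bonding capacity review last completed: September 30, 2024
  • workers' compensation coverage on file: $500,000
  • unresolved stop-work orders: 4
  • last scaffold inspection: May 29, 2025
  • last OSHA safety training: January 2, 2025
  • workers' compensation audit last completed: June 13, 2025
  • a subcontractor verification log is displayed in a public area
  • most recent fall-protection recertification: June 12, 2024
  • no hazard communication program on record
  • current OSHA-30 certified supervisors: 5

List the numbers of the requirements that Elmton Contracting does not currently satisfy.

1, 2, 3, 4, 5, 7, 8, 12

1. condition 'performs work above three stories' holds; equipment calibration 176 days ago vs limit 120 → not met
2. unresolved stop-work orders 4 > 3 → not met
3. fall-protection recertification 400 days ago vs limit 365 → not met
4. scaffold inspection 49 days ago vs limit 45 → not met
5. bonding capacity review 290 days ago vs limit 270 → not met
6. workers' compensation audit 34 days ago vs limit 45 → met
7. hazard communication program absent → not met
8. OSHA safety training 196 days ago vs limit 180 → not met
9. subcontractor verification log present → met
10. lost-time incident rate 3 ≤ 5 → met
11. OSHA-30 certified supervisors 5 ≥ 3 → met
12. workers' compensation coverage $500,000 < $525,000 → not met
Not met: 1, 2, 3, 4, 5, 7, 8, 12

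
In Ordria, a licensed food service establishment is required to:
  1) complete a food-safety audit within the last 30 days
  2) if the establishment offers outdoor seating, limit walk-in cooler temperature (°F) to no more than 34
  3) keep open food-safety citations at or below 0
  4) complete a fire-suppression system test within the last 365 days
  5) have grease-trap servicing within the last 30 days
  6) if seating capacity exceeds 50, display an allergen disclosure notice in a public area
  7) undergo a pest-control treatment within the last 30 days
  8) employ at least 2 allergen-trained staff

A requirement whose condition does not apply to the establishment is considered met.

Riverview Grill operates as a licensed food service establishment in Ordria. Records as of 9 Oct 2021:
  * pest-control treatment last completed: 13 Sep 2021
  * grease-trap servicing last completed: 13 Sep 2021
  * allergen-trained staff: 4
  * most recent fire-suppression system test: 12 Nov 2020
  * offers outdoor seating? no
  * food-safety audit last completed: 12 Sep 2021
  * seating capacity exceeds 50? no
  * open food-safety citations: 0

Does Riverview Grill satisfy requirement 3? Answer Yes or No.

3. open food-safety citations 0 ≤ 0 → met

Yes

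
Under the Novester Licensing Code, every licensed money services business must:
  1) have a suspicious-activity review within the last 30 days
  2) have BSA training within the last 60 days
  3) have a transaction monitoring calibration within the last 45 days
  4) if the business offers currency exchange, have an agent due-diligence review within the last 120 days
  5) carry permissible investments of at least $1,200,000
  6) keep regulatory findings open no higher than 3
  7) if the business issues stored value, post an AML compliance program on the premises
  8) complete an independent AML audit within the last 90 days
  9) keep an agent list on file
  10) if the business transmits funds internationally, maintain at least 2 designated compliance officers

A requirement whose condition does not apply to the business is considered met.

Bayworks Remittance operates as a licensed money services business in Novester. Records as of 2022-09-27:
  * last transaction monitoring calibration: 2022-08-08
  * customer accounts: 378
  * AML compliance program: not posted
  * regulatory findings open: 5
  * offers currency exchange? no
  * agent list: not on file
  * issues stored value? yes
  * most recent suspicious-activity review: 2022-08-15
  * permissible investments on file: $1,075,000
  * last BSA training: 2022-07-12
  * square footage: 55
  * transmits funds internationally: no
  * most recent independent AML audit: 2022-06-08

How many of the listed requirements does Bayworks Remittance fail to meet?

1. suspicious-activity review 43 days ago vs limit 30 → not met
2. BSA training 77 days ago vs limit 60 → not met
3. transaction monitoring calibration 50 days ago vs limit 45 → not met
4. condition 'offers currency exchange' does not hold → requirement n/a → met
5. permissible investments $1,075,000 < $1,200,000 → not met
6. regulatory findings open 5 > 3 → not met
7. condition 'issues stored value' holds; AML compliance program absent → not met
8. independent AML audit 111 days ago vs limit 90 → not met
9. agent list absent → not met
10. condition 'transmits funds internationally' does not hold → requirement n/a → met
Not met: 8 of 10

8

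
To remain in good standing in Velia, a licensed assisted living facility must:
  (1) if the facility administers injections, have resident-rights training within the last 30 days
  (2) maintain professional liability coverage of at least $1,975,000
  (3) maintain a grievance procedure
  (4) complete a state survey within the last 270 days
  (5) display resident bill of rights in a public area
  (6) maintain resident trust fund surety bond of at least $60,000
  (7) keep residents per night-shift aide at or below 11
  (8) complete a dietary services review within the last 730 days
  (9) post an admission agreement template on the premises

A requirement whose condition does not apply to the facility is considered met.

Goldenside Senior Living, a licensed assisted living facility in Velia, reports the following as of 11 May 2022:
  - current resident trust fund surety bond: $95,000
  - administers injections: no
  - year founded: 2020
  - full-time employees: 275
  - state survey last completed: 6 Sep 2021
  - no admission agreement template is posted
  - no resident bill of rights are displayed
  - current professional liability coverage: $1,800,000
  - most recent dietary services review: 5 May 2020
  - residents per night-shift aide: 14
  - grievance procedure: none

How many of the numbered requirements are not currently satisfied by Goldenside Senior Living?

6

1. condition 'administers injections' does not hold → requirement n/a → met
2. professional liability coverage $1,800,000 < $1,975,000 → not met
3. grievance procedure absent → not met
4. state survey 247 days ago vs limit 270 → met
5. resident bill of rights absent → not met
6. resident trust fund surety bond $95,000 ≥ $60,000 → met
7. residents per night-shift aide 14 > 11 → not met
8. dietary services review 736 days ago vs limit 730 → not met
9. admission agreement template absent → not met
Not met: 6 of 9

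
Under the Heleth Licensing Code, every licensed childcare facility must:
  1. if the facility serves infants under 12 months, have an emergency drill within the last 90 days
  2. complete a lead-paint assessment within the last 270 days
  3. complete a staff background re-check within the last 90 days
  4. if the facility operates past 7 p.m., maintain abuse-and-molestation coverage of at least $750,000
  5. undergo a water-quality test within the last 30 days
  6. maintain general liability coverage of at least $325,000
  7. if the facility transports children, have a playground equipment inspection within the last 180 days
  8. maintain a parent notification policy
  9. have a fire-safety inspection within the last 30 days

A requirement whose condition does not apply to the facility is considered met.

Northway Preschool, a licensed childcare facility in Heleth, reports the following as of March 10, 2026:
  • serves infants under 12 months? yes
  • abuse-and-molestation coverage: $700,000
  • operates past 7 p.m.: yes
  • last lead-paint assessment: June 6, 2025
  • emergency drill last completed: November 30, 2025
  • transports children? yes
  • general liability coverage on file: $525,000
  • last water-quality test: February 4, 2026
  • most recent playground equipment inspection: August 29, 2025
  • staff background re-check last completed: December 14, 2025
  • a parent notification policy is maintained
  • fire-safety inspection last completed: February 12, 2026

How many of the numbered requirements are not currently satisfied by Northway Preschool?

1. condition 'serves infants under 12 months' holds; emergency drill 100 days ago vs limit 90 → not met
2. lead-paint assessment 277 days ago vs limit 270 → not met
3. staff background re-check 86 days ago vs limit 90 → met
4. condition 'operates past 7 p.m.' holds; abuse-and-molestation coverage $700,000 < $750,000 → not met
5. water-quality test 34 days ago vs limit 30 → not met
6. general liability coverage $525,000 ≥ $325,000 → met
7. condition 'transports children' holds; playground equipment inspection 193 days ago vs limit 180 → not met
8. parent notification policy present → met
9. fire-safety inspection 26 days ago vs limit 30 → met
Not met: 5 of 9

5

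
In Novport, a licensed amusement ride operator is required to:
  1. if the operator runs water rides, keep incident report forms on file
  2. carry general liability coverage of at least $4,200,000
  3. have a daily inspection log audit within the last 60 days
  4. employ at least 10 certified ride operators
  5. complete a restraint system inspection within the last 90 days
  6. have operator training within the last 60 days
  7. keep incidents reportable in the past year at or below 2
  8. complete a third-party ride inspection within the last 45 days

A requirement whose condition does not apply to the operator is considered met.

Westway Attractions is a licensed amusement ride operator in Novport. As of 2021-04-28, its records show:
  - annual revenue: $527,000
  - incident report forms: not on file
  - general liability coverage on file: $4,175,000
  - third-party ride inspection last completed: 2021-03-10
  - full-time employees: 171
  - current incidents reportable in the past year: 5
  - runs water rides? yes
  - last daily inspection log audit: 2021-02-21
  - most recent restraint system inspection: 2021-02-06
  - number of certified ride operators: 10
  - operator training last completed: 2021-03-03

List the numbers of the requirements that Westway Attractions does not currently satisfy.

1, 2, 3, 7, 8

1. condition 'runs water rides' holds; incident report forms absent → not met
2. general liability coverage $4,175,000 < $4,200,000 → not met
3. daily inspection log audit 66 days ago vs limit 60 → not met
4. certified ride operators 10 ≥ 10 → met
5. restraint system inspection 81 days ago vs limit 90 → met
6. operator training 56 days ago vs limit 60 → met
7. incidents reportable in the past year 5 > 2 → not met
8. third-party ride inspection 49 days ago vs limit 45 → not met
Not met: 1, 2, 3, 7, 8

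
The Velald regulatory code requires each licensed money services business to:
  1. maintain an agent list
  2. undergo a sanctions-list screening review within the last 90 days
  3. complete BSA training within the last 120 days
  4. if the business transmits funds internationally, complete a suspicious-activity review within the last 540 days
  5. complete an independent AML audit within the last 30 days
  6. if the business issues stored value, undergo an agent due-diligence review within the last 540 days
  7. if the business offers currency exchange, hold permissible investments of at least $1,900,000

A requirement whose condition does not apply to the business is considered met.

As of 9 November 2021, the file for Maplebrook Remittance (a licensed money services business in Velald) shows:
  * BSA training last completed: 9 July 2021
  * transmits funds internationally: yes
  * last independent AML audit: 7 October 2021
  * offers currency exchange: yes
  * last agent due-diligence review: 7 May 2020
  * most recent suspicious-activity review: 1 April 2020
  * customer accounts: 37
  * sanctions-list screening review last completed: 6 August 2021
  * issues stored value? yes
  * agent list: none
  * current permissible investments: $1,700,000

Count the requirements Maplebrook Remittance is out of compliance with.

1. agent list absent → not met
2. sanctions-list screening review 95 days ago vs limit 90 → not met
3. BSA training 123 days ago vs limit 120 → not met
4. condition 'transmits funds internationally' holds; suspicious-activity review 587 days ago vs limit 540 → not met
5. independent AML audit 33 days ago vs limit 30 → not met
6. condition 'issues stored value' holds; agent due-diligence review 551 days ago vs limit 540 → not met
7. condition 'offers currency exchange' holds; permissible investments $1,700,000 < $1,900,000 → not met
Not met: 7 of 7

7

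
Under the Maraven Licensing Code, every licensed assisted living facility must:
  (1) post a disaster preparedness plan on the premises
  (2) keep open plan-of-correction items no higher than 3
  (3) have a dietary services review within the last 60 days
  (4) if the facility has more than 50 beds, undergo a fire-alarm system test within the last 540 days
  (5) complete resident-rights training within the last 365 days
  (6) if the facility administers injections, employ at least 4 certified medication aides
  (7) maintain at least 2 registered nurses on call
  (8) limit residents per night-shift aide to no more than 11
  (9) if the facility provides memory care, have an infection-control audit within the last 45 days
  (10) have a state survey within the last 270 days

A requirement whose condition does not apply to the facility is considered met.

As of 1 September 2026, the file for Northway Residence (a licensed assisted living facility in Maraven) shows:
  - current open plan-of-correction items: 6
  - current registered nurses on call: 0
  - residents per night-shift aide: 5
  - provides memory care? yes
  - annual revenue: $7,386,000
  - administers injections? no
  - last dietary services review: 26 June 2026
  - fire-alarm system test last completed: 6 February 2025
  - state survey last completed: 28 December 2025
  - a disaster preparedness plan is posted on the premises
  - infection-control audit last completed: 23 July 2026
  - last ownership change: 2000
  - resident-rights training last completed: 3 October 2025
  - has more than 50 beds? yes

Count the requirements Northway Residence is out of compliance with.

1. disaster preparedness plan present → met
2. open plan-of-correction items 6 > 3 → not met
3. dietary services review 67 days ago vs limit 60 → not met
4. condition 'has more than 50 beds' holds; fire-alarm system test 572 days ago vs limit 540 → not met
5. resident-rights training 333 days ago vs limit 365 → met
6. condition 'administers injections' does not hold → requirement n/a → met
7. registered nurses on call 0 < 2 → not met
8. residents per night-shift aide 5 ≤ 11 → met
9. condition 'provides memory care' holds; infection-control audit 40 days ago vs limit 45 → met
10. state survey 247 days ago vs limit 270 → met
Not met: 4 of 10

4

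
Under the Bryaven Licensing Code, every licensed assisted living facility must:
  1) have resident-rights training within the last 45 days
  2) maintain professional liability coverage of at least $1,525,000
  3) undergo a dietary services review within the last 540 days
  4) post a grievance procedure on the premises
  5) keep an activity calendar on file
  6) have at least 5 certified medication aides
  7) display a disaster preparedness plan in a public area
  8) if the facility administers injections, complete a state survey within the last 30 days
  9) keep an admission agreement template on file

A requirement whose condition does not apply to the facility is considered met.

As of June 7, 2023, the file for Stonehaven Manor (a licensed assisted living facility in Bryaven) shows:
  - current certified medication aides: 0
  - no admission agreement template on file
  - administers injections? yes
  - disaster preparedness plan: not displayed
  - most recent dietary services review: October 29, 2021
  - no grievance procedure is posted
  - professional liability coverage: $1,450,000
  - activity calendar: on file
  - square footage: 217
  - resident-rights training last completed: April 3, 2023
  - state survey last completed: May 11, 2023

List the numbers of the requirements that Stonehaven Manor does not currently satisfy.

1. resident-rights training 65 days ago vs limit 45 → not met
2. professional liability coverage $1,450,000 < $1,525,000 → not met
3. dietary services review 586 days ago vs limit 540 → not met
4. grievance procedure absent → not met
5. activity calendar present → met
6. certified medication aides 0 < 5 → not met
7. disaster preparedness plan absent → not met
8. condition 'administers injections' holds; state survey 27 days ago vs limit 30 → met
9. admission agreement template absent → not met
Not met: 1, 2, 3, 4, 6, 7, 9

1, 2, 3, 4, 6, 7, 9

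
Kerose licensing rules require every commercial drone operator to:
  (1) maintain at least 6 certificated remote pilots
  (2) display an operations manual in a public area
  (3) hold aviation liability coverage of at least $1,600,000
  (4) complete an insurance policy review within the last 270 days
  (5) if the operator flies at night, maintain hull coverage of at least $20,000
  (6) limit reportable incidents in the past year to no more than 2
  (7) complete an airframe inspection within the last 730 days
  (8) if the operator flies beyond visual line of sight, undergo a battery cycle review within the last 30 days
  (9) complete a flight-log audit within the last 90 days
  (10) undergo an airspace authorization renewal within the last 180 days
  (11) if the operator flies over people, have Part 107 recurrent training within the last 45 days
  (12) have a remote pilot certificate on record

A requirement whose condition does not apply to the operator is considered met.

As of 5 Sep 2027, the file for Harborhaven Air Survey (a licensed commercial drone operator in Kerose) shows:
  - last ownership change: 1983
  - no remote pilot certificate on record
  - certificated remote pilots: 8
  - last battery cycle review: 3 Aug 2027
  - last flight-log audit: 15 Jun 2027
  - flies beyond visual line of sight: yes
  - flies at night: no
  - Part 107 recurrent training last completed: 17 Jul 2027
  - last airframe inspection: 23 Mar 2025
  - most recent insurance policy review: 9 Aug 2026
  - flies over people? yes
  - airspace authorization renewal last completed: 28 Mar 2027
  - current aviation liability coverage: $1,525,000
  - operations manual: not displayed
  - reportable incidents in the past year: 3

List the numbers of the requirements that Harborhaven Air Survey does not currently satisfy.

1. certificated remote pilots 8 ≥ 6 → met
2. operations manual absent → not met
3. aviation liability coverage $1,525,000 < $1,600,000 → not met
4. insurance policy review 392 days ago vs limit 270 → not met
5. condition 'flies at night' does not hold → requirement n/a → met
6. reportable incidents in the past year 3 > 2 → not met
7. airframe inspection 896 days ago vs limit 730 → not met
8. condition 'flies beyond visual line of sight' holds; battery cycle review 33 days ago vs limit 30 → not met
9. flight-log audit 82 days ago vs limit 90 → met
10. airspace authorization renewal 161 days ago vs limit 180 → met
11. condition 'flies over people' holds; Part 107 recurrent training 50 days ago vs limit 45 → not met
12. remote pilot certificate absent → not met
Not met: 2, 3, 4, 6, 7, 8, 11, 12

2, 3, 4, 6, 7, 8, 11, 12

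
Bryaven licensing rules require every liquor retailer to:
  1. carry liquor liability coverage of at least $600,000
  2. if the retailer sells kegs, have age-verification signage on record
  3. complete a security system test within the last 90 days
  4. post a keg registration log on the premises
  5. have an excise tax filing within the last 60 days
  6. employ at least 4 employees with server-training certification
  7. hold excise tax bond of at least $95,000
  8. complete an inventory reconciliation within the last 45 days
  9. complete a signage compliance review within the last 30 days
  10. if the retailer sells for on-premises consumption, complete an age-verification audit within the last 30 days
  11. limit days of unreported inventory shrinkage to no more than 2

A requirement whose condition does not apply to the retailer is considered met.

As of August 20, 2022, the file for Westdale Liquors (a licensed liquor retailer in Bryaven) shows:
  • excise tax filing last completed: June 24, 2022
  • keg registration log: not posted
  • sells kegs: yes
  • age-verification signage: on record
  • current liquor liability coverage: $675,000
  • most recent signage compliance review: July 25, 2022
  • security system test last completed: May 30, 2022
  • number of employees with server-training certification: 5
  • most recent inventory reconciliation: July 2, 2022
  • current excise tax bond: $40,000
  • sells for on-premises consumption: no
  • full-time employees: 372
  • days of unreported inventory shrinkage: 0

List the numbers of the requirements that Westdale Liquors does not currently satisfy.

1. liquor liability coverage $675,000 ≥ $600,000 → met
2. condition 'sells kegs' holds; age-verification signage present → met
3. security system test 82 days ago vs limit 90 → met
4. keg registration log absent → not met
5. excise tax filing 57 days ago vs limit 60 → met
6. employees with server-training certification 5 ≥ 4 → met
7. excise tax bond $40,000 < $95,000 → not met
8. inventory reconciliation 49 days ago vs limit 45 → not met
9. signage compliance review 26 days ago vs limit 30 → met
10. condition 'sells for on-premises consumption' does not hold → requirement n/a → met
11. days of unreported inventory shrinkage 0 ≤ 2 → met
Not met: 4, 7, 8

4, 7, 8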